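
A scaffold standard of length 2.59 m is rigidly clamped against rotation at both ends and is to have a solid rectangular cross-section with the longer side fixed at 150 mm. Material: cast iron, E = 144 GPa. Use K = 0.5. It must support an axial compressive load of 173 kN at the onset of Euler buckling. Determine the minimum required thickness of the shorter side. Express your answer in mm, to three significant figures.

b ≈ 25.4 mm

L_e = K·L = 0.5 × 2.59 = 1.295 m
Required I = P_cr·L_e²/(π²E) = 1.730×10^5 × 1.295² / (π² × 1.44×10^11) = 2.041×10^-7 m⁴
I_req = 2.041×10^5 mm⁴
Rectangle, weak axis: I_min = h·b³/12 with h = 150 mm fixed  ⇒  b = (12I/h)^(1/3) = 25.4 mm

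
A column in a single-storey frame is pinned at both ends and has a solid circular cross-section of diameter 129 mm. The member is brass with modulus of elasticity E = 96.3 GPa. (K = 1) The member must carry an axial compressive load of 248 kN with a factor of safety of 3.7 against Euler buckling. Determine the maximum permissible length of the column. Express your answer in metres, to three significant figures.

I = πd⁴/64 = π×129⁴/64 = 1.359×10^7 mm⁴
I = 1.359×10^-5 m⁴
Required critical load P_cr = n·P = 3.7 × 248 = 917.6 kN = 9.176×10^5 N
From P_cr = π²EI/(K·L)²:  L = (1/K)·√(π²EI/P_cr) = (1/1)·√(π²×9.63×10^10×1.359×10^-5/9.176×10^5)
L = 3.75 m

L_max ≈ 3.75 m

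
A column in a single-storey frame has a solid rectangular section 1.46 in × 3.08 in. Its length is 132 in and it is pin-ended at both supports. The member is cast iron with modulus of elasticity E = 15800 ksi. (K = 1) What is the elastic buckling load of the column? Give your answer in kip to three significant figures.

Buckling occurs about the weak axis: I_min = h·b³/12 with b = 1.46 in (the shorter side).
I_min = 3.08×1.46³/12 = 0.7988 in⁴
Effective length L_e = K·L = 1 × 132 = 132.0 in
P_cr = π²EI / L_e² = π² × 15800×10³ × 0.7988 / 132.0² = 7.149×10^3 lb

P_cr ≈ 7.15 kip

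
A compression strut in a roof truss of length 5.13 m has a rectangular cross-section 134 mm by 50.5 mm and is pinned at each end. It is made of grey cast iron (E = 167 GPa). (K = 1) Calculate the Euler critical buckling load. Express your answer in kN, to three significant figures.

P_cr ≈ 90.1 kN

Buckling occurs about the weak axis: I_min = h·b³/12 with b = 50.5 mm (the shorter side).
I_min = 134×50.5³/12 = 1.438×10^6 mm⁴
I = 1.438×10^6 mm⁴ = 1.438×10^-6 m⁴
Effective length L_e = K·L = 1 × 5.13 = 5.130 m
P_cr = π²EI / L_e² = π² × 167×10⁹ × 1.438×10^-6 / 5.130² = 9.007×10^4 N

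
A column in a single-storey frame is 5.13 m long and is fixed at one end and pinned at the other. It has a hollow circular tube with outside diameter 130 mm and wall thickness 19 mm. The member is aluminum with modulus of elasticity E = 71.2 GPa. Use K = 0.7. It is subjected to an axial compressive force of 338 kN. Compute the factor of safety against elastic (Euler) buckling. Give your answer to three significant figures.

n ≈ 1.69

Inner diameter d_i = 130 − 2×19 = 92.00 mm
I = π(d_o⁴ − d_i⁴)/64 = π(130⁴ − 92.00⁴)/64 = 1.050×10^7 mm⁴
I = 1.050×10^7 mm⁴ = 1.050×10^-5 m⁴
Effective length L_e = K·L = 0.7 × 5.13 = 3.591 m
P_cr = π²EI / L_e² = π² × 71.2×10⁹ × 1.050×10^-5 / 3.591² = 5.724×10^5 N
Factor of safety n = P_cr / P = 572.37 / 338 = 1.69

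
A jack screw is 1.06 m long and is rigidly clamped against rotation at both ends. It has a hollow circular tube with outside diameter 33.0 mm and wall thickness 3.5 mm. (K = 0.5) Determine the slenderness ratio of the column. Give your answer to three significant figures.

λ ≈ 50.5

Inner diameter d_i = 33.0 − 2×3.5 = 26.00 mm
I = π(d_o⁴ − d_i⁴)/64 = π(33.0⁴ − 26.00⁴)/64 = 3.578×10^4 mm⁴
A = 324.4 mm²;  r_min = √(I/A) = √(3.578×10^4/324.4) = 10.50 mm
L_e = K·L = 0.5 × 1.06 m = 0.5300 m = 530.00 mm
λ = L_e / r_min = 530.00 / 10.50 = 50.5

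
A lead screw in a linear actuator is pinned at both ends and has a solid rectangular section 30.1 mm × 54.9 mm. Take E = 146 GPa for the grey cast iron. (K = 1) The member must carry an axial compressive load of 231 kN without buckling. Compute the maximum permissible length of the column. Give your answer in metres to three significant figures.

L_max ≈ 0.882 m

Buckling occurs about the weak axis: I_min = h·b³/12 with b = 30.1 mm (the shorter side).
I_min = 54.9×30.1³/12 = 1.248×10^5 mm⁴
I = 1.248×10^-7 m⁴
At the buckling limit P_cr = P = 2.310×10^5 N
From P_cr = π²EI/(K·L)²:  L = (1/K)·√(π²EI/P_cr) = (1/1)·√(π²×1.46×10^11×1.248×10^-7/2.310×10^5)
L = 0.882 m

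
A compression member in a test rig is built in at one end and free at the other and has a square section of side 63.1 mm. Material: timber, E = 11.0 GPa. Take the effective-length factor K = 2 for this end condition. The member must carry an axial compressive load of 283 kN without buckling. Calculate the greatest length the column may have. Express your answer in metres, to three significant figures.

I = a⁴/12 = 63.1⁴/12 = 1.321×10^6 mm⁴
I = 1.321×10^-6 m⁴
At the buckling limit P_cr = P = 2.830×10^5 N
From P_cr = π²EI/(K·L)²:  L = (1/K)·√(π²EI/P_cr) = (1/2)·√(π²×1.10×10^10×1.321×10^-6/2.830×10^5)
L = 0.356 m

L_max ≈ 0.356 m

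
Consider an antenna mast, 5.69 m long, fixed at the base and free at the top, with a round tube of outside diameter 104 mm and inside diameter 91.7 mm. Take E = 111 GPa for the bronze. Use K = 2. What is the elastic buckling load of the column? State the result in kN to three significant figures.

d_o = 104 mm, d_i = 91.7 mm
I = π(d_o⁴ − d_i⁴)/64 = π(104⁴ − 91.70⁴)/64 = 2.272×10^6 mm⁴
I = 2.272×10^6 mm⁴ = 2.272×10^-6 m⁴
Effective length L_e = K·L = 2 × 5.69 = 11.38 m
P_cr = π²EI / L_e² = π² × 111×10⁹ × 2.272×10^-6 / 11.38² = 1.922×10^4 N

P_cr ≈ 19.2 kN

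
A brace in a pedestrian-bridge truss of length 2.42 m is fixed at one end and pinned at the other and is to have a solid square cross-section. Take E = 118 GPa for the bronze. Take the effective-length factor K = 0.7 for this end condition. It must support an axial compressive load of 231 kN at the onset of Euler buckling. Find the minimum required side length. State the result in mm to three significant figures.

L_e = K·L = 0.7 × 2.42 = 1.694 m
Required I = P_cr·L_e²/(π²E) = 2.310×10^5 × 1.694² / (π² × 1.18×10^11) = 5.692×10^-7 m⁴
I_req = 5.692×10^5 mm⁴
Solid square: I = a⁴/12  ⇒  a = (12I)^(1/4) = (12×5.692×10^5)^(1/4) = 51.1 mm

a ≈ 51.1 mm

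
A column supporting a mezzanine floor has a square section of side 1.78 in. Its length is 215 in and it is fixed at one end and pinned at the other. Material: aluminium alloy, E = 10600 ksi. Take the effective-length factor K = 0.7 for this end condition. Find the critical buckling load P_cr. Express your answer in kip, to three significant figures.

P_cr ≈ 3.86 kip

I = a⁴/12 = 1.78⁴/12 = 0.8366 in⁴
Effective length L_e = K·L = 0.7 × 215 = 150.5 in
P_cr = π²EI / L_e² = π² × 10600×10³ × 0.8366 / 150.5² = 3.864×10^3 lb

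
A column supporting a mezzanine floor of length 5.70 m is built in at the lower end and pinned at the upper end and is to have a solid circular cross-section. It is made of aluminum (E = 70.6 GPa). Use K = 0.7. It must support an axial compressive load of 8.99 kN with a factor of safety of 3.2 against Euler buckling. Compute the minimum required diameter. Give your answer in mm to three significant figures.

Required P_cr = n·P = 3.2 × 8.99 = 28.77 kN
L_e = K·L = 0.7 × 5.70 = 3.990 m
Required I = P_cr·L_e²/(π²E) = 2.877×10^4 × 3.990² / (π² × 7.06×10^10) = 6.573×10^-7 m⁴
I_req = 6.573×10^5 mm⁴
Solid circle: I = πd⁴/64  ⇒  d = (64I/π)^(1/4) = (64×6.573×10^5/π)^(1/4) = 60.5 mm

d ≈ 60.5 mm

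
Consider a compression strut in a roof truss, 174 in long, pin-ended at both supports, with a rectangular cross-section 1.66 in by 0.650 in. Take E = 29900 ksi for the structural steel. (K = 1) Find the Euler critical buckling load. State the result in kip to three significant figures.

P_cr ≈ 0.370 kip

Buckling occurs about the weak axis: I_min = h·b³/12 with b = 0.650 in (the shorter side).
I_min = 1.66×0.650³/12 = 3.799×10^-2 in⁴
Effective length L_e = K·L = 1 × 174 = 174.0 in
P_cr = π²EI / L_e² = π² × 29900×10³ × 3.799×10^-2 / 174.0² = 370.3 lb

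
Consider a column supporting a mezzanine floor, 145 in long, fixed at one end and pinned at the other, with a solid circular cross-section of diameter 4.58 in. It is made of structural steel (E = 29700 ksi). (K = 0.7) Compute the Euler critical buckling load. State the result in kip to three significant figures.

I = πd⁴/64 = π×4.58⁴/64 = 21.60 in⁴
Effective length L_e = K·L = 0.7 × 145 = 101.5 in
P_cr = π²EI / L_e² = π² × 29700×10³ × 21.60 / 101.5² = 6.145×10^5 lb

P_cr ≈ 615 kip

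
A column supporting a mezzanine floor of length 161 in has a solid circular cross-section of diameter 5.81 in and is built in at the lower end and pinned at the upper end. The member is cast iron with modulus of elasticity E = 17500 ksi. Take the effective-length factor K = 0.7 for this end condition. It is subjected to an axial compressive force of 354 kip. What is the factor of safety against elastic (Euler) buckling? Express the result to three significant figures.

I = πd⁴/64 = π×5.81⁴/64 = 55.93 in⁴
Effective length L_e = K·L = 0.7 × 161 = 112.7 in
P_cr = π²EI / L_e² = π² × 17500×10³ × 55.93 / 112.7² = 7.606×10^5 lb
Factor of safety n = P_cr / P = 760.61 / 354 = 2.15

n ≈ 2.15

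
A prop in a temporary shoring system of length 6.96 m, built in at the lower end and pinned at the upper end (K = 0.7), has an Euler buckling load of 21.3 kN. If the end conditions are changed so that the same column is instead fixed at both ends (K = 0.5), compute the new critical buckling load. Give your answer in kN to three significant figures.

P_cr ∝ 1/K², so P_cr,new = P_cr,old × (K_old/K_new)² = 21.3 × (0.7/0.5)²
= 21.3 × 1.960 = 41.7 kN

P_cr ≈ 41.7 kN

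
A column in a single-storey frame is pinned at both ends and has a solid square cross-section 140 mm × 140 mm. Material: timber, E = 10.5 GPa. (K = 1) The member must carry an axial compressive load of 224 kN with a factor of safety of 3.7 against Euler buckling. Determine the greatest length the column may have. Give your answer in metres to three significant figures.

L_max ≈ 2.00 m

I = a⁴/12 = 140⁴/12 = 3.201×10^7 mm⁴
I = 3.201×10^-5 m⁴
Required critical load P_cr = n·P = 3.7 × 224 = 828.8 kN = 8.288×10^5 N
From P_cr = π²EI/(K·L)²:  L = (1/K)·√(π²EI/P_cr) = (1/1)·√(π²×1.05×10^10×3.201×10^-5/8.288×10^5)
L = 2.00 m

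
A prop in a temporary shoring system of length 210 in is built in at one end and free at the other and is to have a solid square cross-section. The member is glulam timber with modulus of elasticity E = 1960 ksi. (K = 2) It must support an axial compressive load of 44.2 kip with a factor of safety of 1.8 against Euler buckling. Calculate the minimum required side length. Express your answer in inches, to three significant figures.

a ≈ 9.66 in

Required P_cr = n·P = 1.8 × 44.2 = 79.56 kip
L_e = K·L = 2 × 210 = 420.0 in
Required I = P_cr·L_e²/(π²E) = 7.956×10^4 × 420.0² / (π² × 1.96×10^6) = 725.5 in⁴
Solid square: I = a⁴/12  ⇒  a = (12I)^(1/4) = (12×725.5)^(1/4) = 9.66 in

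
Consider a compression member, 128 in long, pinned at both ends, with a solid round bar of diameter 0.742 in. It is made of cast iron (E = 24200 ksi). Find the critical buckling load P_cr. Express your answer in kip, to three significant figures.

P_cr ≈ 0.217 kip

I = πd⁴/64 = π×0.742⁴/64 = 1.488×10^-2 in⁴
Effective length L_e = K·L = 1 × 128 = 128.0 in
P_cr = π²EI / L_e² = π² × 24200×10³ × 1.488×10^-2 / 128.0² = 216.9 lb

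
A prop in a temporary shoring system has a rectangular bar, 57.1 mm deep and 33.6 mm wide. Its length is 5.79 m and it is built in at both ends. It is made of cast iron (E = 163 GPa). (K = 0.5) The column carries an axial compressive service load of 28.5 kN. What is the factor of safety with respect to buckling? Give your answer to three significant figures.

n ≈ 1.22

Buckling occurs about the weak axis: I_min = h·b³/12 with b = 33.6 mm (the shorter side).
I_min = 57.1×33.6³/12 = 1.805×10^5 mm⁴
I = 1.805×10^5 mm⁴ = 1.805×10^-7 m⁴
Effective length L_e = K·L = 0.5 × 5.79 = 2.895 m
P_cr = π²EI / L_e² = π² × 163×10⁹ × 1.805×10^-7 / 2.895² = 3.465×10^4 N
Factor of safety n = P_cr / P = 34.647 / 28.5 = 1.22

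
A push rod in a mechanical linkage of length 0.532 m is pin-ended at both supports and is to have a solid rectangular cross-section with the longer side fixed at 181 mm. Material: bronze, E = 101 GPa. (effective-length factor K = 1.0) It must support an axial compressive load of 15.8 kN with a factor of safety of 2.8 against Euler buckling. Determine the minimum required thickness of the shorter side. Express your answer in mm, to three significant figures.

b ≈ 9.41 mm

Required P_cr = n·P = 2.8 × 15.8 = 44.24 kN
L_e = K·L = 1 × 0.532 = 0.5320 m
Required I = P_cr·L_e²/(π²E) = 4.424×10^4 × 0.5320² / (π² × 1.01×10^11) = 1.256×10^-8 m⁴
I_req = 1.256×10^4 mm⁴
Rectangle, weak axis: I_min = h·b³/12 with h = 181 mm fixed  ⇒  b = (12I/h)^(1/3) = 9.41 mm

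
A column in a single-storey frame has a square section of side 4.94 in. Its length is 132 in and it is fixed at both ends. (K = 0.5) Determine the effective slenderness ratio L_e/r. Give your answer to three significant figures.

For a square r = a/√12 = 4.94/√12 = 1.426 in
L_e = K·L = 0.5 × 132 = 66.00 in
λ = L_e / r_min = 66.000 / 1.426 = 46.3

λ ≈ 46.3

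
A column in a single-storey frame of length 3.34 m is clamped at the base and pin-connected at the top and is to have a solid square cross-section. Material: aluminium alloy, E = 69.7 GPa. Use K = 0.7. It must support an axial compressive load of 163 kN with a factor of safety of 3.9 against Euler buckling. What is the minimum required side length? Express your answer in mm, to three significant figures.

a ≈ 88.2 mm

Required P_cr = n·P = 3.9 × 163 = 635.7 kN
L_e = K·L = 0.7 × 3.34 = 2.338 m
Required I = P_cr·L_e²/(π²E) = 6.357×10^5 × 2.338² / (π² × 6.97×10^10) = 5.051×10^-6 m⁴
I_req = 5.051×10^6 mm⁴
Solid square: I = a⁴/12  ⇒  a = (12I)^(1/4) = (12×5.051×10^6)^(1/4) = 88.2 mm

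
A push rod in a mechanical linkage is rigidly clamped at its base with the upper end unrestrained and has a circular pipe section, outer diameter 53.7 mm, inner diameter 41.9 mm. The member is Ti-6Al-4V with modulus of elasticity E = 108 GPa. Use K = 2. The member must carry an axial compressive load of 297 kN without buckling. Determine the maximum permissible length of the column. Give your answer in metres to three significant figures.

L_max ≈ 0.480 m

d_o = 53.7 mm, d_i = 41.9 mm
I = π(d_o⁴ − d_i⁴)/64 = π(53.7⁴ − 41.90⁴)/64 = 2.569×10^5 mm⁴
I = 2.569×10^-7 m⁴
At the buckling limit P_cr = P = 2.970×10^5 N
From P_cr = π²EI/(K·L)²:  L = (1/K)·√(π²EI/P_cr) = (1/2)·√(π²×1.08×10^11×2.569×10^-7/2.970×10^5)
L = 0.480 m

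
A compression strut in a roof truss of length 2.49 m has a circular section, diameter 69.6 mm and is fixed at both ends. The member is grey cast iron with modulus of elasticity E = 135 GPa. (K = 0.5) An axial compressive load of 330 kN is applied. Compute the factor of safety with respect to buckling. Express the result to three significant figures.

n ≈ 3.00

I = πd⁴/64 = π×69.6⁴/64 = 1.152×10^6 mm⁴
I = 1.152×10^6 mm⁴ = 1.152×10^-6 m⁴
Effective length L_e = K·L = 0.5 × 2.49 = 1.245 m
P_cr = π²EI / L_e² = π² × 135×10⁹ × 1.152×10^-6 / 1.245² = 9.902×10^5 N
Factor of safety n = P_cr / P = 990.15 / 330 = 3.00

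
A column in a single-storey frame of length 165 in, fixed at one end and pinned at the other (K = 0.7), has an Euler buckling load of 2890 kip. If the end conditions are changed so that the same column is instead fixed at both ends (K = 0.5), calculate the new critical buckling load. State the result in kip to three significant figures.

P_cr ∝ 1/K², so P_cr,new = P_cr,old × (K_old/K_new)² = 2890 × (0.7/0.5)²
= 2890 × 1.960 = 5660 kip

P_cr ≈ 5660 kip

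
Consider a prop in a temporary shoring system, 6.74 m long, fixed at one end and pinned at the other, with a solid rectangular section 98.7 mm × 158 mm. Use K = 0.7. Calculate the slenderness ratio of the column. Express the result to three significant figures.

Buckling occurs about the weak axis: I_min = h·b³/12 with b = 98.7 mm (the shorter side).
I_min = 158×98.7³/12 = 1.266×10^7 mm⁴
A = 1.559×10^4 mm²;  r_min = √(I/A) = √(1.266×10^7/1.559×10^4) = 28.49 mm
L_e = K·L = 0.7 × 6.74 m = 4.718 m = 4718.0 mm
λ = L_e / r_min = 4718.0 / 28.49 = 166

λ ≈ 166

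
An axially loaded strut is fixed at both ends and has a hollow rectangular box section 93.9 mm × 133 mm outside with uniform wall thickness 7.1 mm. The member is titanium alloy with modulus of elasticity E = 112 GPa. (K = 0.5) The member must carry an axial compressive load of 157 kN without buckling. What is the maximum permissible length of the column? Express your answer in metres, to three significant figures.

L_max ≈ 10.8 m

Inner dimensions: h_i = 133 − 2×7.1 = 118.8 mm, b_i = 93.9 − 2×7.1 = 79.70 mm
Weak-axis I_min = (h_o·b_o³ − h_i·b_i³)/12 with b_o = 93.9, b_i = 79.70 mm (shorter outer/inner sides).
I_min = (133×93.9³ − 118.8×79.70³)/12 = 4.164×10^6 mm⁴
I = 4.164×10^-6 m⁴
At the buckling limit P_cr = P = 1.570×10^5 N
From P_cr = π²EI/(K·L)²:  L = (1/K)·√(π²EI/P_cr) = (1/0.5)·√(π²×1.12×10^11×4.164×10^-6/1.570×10^5)
L = 10.8 m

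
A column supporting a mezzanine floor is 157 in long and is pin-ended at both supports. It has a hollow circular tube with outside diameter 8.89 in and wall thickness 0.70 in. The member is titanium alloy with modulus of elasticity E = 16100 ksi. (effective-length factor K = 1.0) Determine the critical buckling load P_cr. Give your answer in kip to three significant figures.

P_cr ≈ 981 kip

Inner diameter d_i = 8.89 − 2×0.70 = 7.490 in
I = π(d_o⁴ − d_i⁴)/64 = π(8.89⁴ − 7.490⁴)/64 = 152.1 in⁴
Effective length L_e = K·L = 1 × 157 = 157.0 in
P_cr = π²EI / L_e² = π² × 16100×10³ × 152.1 / 157.0² = 9.806×10^5 lb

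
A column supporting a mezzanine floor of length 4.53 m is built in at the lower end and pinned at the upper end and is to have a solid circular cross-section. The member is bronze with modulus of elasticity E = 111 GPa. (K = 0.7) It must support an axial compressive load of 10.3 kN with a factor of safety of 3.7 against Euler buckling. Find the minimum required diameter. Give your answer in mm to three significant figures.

d ≈ 51.7 mm

Required P_cr = n·P = 3.7 × 10.3 = 38.11 kN
L_e = K·L = 0.7 × 4.53 = 3.171 m
Required I = P_cr·L_e²/(π²E) = 3.811×10^4 × 3.171² / (π² × 1.11×10^11) = 3.498×10^-7 m⁴
I_req = 3.498×10^5 mm⁴
Solid circle: I = πd⁴/64  ⇒  d = (64I/π)^(1/4) = (64×3.498×10^5/π)^(1/4) = 51.7 mm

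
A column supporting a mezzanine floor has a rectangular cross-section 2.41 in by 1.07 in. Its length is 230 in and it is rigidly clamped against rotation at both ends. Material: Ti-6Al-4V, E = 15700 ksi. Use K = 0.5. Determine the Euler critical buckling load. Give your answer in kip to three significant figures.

Buckling occurs about the weak axis: I_min = h·b³/12 with b = 1.07 in (the shorter side).
I_min = 2.41×1.07³/12 = 0.2460 in⁴
Effective length L_e = K·L = 0.5 × 230 = 115.0 in
P_cr = π²EI / L_e² = π² × 15700×10³ × 0.2460 / 115.0² = 2.883×10^3 lb

P_cr ≈ 2.88 kip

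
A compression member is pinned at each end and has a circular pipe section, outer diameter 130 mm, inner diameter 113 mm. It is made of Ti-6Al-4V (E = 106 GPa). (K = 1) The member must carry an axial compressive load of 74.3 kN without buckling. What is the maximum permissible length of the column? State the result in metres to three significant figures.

d_o = 130 mm, d_i = 113 mm
I = π(d_o⁴ − d_i⁴)/64 = π(130⁴ − 113.0⁴)/64 = 6.016×10^6 mm⁴
I = 6.016×10^-6 m⁴
At the buckling limit P_cr = P = 7.430×10^4 N
From P_cr = π²EI/(K·L)²:  L = (1/K)·√(π²EI/P_cr) = (1/1)·√(π²×1.06×10^11×6.016×10^-6/7.430×10^4)
L = 9.20 m

L_max ≈ 9.20 m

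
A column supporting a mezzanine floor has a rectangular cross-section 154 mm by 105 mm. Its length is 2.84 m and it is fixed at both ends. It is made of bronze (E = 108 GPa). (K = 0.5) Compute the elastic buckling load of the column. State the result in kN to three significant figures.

P_cr ≈ 7850 kN

Buckling occurs about the weak axis: I_min = h·b³/12 with b = 105 mm (the shorter side).
I_min = 154×105³/12 = 1.486×10^7 mm⁴
I = 1.486×10^7 mm⁴ = 1.486×10^-5 m⁴
Effective length L_e = K·L = 0.5 × 2.84 = 1.420 m
P_cr = π²EI / L_e² = π² × 108×10⁹ × 1.486×10^-5 / 1.420² = 7.853×10^6 N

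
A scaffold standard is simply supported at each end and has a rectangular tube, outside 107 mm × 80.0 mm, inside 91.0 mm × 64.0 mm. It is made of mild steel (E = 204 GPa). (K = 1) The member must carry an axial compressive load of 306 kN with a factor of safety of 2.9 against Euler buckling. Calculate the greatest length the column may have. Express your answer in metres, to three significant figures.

L_max ≈ 2.42 m

Weak-axis I_min = (h_o·b_o³ − h_i·b_i³)/12 with b_o = 80.0, b_i = 64.00 mm (shorter outer/inner sides).
I_min = (107×80.0³ − 91.00×64.00³)/12 = 2.577×10^6 mm⁴
I = 2.577×10^-6 m⁴
Required critical load P_cr = n·P = 2.9 × 306 = 887.4 kN = 8.874×10^5 N
From P_cr = π²EI/(K·L)²:  L = (1/K)·√(π²EI/P_cr) = (1/1)·√(π²×2.04×10^11×2.577×10^-6/8.874×10^5)
L = 2.42 m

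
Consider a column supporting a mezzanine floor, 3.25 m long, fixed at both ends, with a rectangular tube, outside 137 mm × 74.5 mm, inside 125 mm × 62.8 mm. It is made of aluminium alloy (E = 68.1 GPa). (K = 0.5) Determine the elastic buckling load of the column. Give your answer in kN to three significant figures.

Weak-axis I_min = (h_o·b_o³ − h_i·b_i³)/12 with b_o = 74.5, b_i = 62.80 mm (shorter outer/inner sides).
I_min = (137×74.5³ − 125.0×62.80³)/12 = 2.141×10^6 mm⁴
I = 2.141×10^6 mm⁴ = 2.141×10^-6 m⁴
Effective length L_e = K·L = 0.5 × 3.25 = 1.625 m
P_cr = π²EI / L_e² = π² × 68.1×10⁹ × 2.141×10^-6 / 1.625² = 5.449×10^5 N

P_cr ≈ 545 kN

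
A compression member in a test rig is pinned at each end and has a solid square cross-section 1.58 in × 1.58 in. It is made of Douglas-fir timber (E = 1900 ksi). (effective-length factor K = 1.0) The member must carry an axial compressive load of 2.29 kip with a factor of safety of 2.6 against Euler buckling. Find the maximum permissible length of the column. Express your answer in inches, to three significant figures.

L_max ≈ 40.4 in

I = a⁴/12 = 1.58⁴/12 = 0.5193 in⁴
Required critical load P_cr = n·P = 2.6 × 2.29 = 5.954 kip = 5.954×10^3 lb
From P_cr = π²EI/(K·L)²:  L = (1/K)·√(π²EI/P_cr) = (1/1)·√(π²×1.90×10^6×0.5193/5.954×10^3)
L = 40.4 in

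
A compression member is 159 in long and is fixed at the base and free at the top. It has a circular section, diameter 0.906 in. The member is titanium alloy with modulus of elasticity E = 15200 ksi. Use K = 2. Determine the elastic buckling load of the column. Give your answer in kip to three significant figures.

P_cr ≈ 0.0491 kip

I = πd⁴/64 = π×0.906⁴/64 = 3.307×10^-2 in⁴
Effective length L_e = K·L = 2 × 159 = 318.0 in
P_cr = π²EI / L_e² = π² × 15200×10³ × 3.307×10^-2 / 318.0² = 49.06 lb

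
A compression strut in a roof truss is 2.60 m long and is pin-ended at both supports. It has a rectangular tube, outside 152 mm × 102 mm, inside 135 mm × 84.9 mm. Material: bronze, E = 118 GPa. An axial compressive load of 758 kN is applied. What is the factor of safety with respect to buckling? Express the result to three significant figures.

n ≈ 1.49

Weak-axis I_min = (h_o·b_o³ − h_i·b_i³)/12 with b_o = 102, b_i = 84.90 mm (shorter outer/inner sides).
I_min = (152×102³ − 135.0×84.90³)/12 = 6.557×10^6 mm⁴
I = 6.557×10^6 mm⁴ = 6.557×10^-6 m⁴
Effective length L_e = K·L = 1 × 2.60 = 2.600 m
P_cr = π²EI / L_e² = π² × 118×10⁹ × 6.557×10^-6 / 2.600² = 1.130×10^6 N
Factor of safety n = P_cr / P = 1129.7 / 758 = 1.49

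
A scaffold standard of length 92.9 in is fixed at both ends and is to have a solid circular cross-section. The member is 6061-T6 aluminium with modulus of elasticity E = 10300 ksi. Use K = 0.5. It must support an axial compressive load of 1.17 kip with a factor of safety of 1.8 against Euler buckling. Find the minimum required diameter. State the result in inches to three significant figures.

Required P_cr = n·P = 1.8 × 1.17 = 2.106 kip
L_e = K·L = 0.5 × 92.9 = 46.45 in
Required I = P_cr·L_e²/(π²E) = 2.106×10^3 × 46.45² / (π² × 1.03×10^7) = 4.470×10^-2 in⁴
Solid circle: I = πd⁴/64  ⇒  d = (64I/π)^(1/4) = (64×4.470×10^-2/π)^(1/4) = 0.977 in

d ≈ 0.977 in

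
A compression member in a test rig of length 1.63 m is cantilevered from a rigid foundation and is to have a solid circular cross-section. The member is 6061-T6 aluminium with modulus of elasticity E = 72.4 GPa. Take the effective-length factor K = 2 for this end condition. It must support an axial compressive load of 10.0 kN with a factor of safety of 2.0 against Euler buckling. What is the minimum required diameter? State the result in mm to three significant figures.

d ≈ 49.6 mm

Required P_cr = n·P = 2.0 × 10.0 = 20.00 kN
L_e = K·L = 2 × 1.63 = 3.260 m
Required I = P_cr·L_e²/(π²E) = 2.000×10^4 × 3.260² / (π² × 7.24×10^10) = 2.975×10^-7 m⁴
I_req = 2.975×10^5 mm⁴
Solid circle: I = πd⁴/64  ⇒  d = (64I/π)^(1/4) = (64×2.975×10^5/π)^(1/4) = 49.6 mm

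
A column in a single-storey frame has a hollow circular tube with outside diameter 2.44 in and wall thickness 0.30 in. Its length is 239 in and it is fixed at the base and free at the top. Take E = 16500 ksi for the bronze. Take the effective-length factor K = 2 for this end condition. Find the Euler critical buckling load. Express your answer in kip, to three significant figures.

P_cr ≈ 0.839 kip

Inner diameter d_i = 2.44 − 2×0.30 = 1.840 in
I = π(d_o⁴ − d_i⁴)/64 = π(2.44⁴ − 1.840⁴)/64 = 1.177 in⁴
Effective length L_e = K·L = 2 × 239 = 478.0 in
P_cr = π²EI / L_e² = π² × 16500×10³ × 1.177 / 478.0² = 839.1 lb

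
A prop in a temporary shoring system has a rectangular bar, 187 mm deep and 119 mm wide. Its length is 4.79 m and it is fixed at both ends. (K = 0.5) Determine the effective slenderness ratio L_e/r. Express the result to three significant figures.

λ ≈ 69.7

Buckling occurs about the weak axis: I_min = h·b³/12 with b = 119 mm (the shorter side).
I_min = 187×119³/12 = 2.626×10^7 mm⁴
A = 2.225×10^4 mm²;  r_min = √(I/A) = √(2.626×10^7/2.225×10^4) = 34.35 mm
L_e = K·L = 0.5 × 4.79 m = 2.395 m = 2395.0 mm
λ = L_e / r_min = 2395.0 / 34.35 = 69.7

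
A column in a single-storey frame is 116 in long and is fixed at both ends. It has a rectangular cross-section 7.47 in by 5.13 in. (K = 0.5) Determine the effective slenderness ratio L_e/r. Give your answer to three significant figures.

λ ≈ 39.2

For a rectangle r_min = b/√12 = 5.13/√12 = 1.481 in
L_e = K·L = 0.5 × 116 = 58.00 in
λ = L_e / r_min = 58.000 / 1.481 = 39.2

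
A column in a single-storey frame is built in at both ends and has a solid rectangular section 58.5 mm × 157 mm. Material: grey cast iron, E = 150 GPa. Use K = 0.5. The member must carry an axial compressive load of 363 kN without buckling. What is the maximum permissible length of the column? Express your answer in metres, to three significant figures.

L_max ≈ 6.54 m

Buckling occurs about the weak axis: I_min = h·b³/12 with b = 58.5 mm (the shorter side).
I_min = 157×58.5³/12 = 2.619×10^6 mm⁴
I = 2.619×10^-6 m⁴
At the buckling limit P_cr = P = 3.630×10^5 N
From P_cr = π²EI/(K·L)²:  L = (1/K)·√(π²EI/P_cr) = (1/0.5)·√(π²×1.50×10^11×2.619×10^-6/3.630×10^5)
L = 6.54 m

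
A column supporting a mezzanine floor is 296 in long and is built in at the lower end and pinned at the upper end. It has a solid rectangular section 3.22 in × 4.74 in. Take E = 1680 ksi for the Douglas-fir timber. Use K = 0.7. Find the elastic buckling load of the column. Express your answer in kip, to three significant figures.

Buckling occurs about the weak axis: I_min = h·b³/12 with b = 3.22 in (the shorter side).
I_min = 4.74×3.22³/12 = 13.19 in⁴
Effective length L_e = K·L = 0.7 × 296 = 207.2 in
P_cr = π²EI / L_e² = π² × 1680×10³ × 13.19 / 207.2² = 5.093×10^3 lb

P_cr ≈ 5.09 kip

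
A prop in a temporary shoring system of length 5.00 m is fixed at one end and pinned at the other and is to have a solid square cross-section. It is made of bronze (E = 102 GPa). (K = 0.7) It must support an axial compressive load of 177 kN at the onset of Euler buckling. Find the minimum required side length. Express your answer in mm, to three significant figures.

a ≈ 71.3 mm

L_e = K·L = 0.7 × 5.00 = 3.500 m
Required I = P_cr·L_e²/(π²E) = 1.770×10^5 × 3.500² / (π² × 1.02×10^11) = 2.154×10^-6 m⁴
I_req = 2.154×10^6 mm⁴
Solid square: I = a⁴/12  ⇒  a = (12I)^(1/4) = (12×2.154×10^6)^(1/4) = 71.3 mm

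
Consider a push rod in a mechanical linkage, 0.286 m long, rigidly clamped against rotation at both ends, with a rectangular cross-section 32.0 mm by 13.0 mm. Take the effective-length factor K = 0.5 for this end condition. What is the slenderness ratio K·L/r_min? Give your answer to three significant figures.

λ ≈ 38.1

For a rectangle r_min = b/√12 = 13.0/√12 = 3.753 mm
L_e = K·L = 0.5 × 0.286 m = 0.1430 m = 143.00 mm
λ = L_e / r_min = 143.00 / 3.753 = 38.1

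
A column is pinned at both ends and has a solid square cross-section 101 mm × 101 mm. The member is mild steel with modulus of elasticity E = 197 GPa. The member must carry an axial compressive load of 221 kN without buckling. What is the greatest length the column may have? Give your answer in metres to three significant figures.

I = a⁴/12 = 101⁴/12 = 8.672×10^6 mm⁴
I = 8.672×10^-6 m⁴
At the buckling limit P_cr = P = 2.210×10^5 N
From P_cr = π²EI/(K·L)²:  L = (1/K)·√(π²EI/P_cr) = (1/1)·√(π²×1.97×10^11×8.672×10^-6/2.210×10^5)
L = 8.73 m

L_max ≈ 8.73 m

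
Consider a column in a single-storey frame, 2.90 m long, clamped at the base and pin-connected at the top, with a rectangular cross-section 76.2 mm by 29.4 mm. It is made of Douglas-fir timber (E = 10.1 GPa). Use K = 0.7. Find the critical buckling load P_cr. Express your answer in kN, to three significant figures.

Buckling occurs about the weak axis: I_min = h·b³/12 with b = 29.4 mm (the shorter side).
I_min = 76.2×29.4³/12 = 1.614×10^5 mm⁴
I = 1.614×10^5 mm⁴ = 1.614×10^-7 m⁴
Effective length L_e = K·L = 0.7 × 2.90 = 2.030 m
P_cr = π²EI / L_e² = π² × 10.1×10⁹ × 1.614×10^-7 / 2.030² = 3.903×10^3 N

P_cr ≈ 3.90 kN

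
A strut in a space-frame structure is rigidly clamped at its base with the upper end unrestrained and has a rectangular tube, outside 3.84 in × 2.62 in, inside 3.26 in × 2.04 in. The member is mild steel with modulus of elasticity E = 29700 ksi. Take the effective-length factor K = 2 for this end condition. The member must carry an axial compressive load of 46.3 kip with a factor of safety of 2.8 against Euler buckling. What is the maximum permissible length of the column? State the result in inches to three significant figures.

Weak-axis I_min = (h_o·b_o³ − h_i·b_i³)/12 with b_o = 2.62, b_i = 2.040 in (shorter outer/inner sides).
I_min = (3.84×2.62³ − 3.260×2.040³)/12 = 3.449 in⁴
Required critical load P_cr = n·P = 2.8 × 46.3 = 129.6 kip = 1.296×10^5 lb
From P_cr = π²EI/(K·L)²:  L = (1/K)·√(π²EI/P_cr) = (1/2)·√(π²×2.97×10^7×3.449/1.296×10^5)
L = 44.2 in

L_max ≈ 44.2 in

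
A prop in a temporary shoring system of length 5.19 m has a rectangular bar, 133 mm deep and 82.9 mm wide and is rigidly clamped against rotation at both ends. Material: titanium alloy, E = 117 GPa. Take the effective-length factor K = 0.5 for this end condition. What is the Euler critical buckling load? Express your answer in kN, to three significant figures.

P_cr ≈ 1080 kN

Buckling occurs about the weak axis: I_min = h·b³/12 with b = 82.9 mm (the shorter side).
I_min = 133×82.9³/12 = 6.314×10^6 mm⁴
I = 6.314×10^6 mm⁴ = 6.314×10^-6 m⁴
Effective length L_e = K·L = 0.5 × 5.19 = 2.595 m
P_cr = π²EI / L_e² = π² × 117×10⁹ × 6.314×10^-6 / 2.595² = 1.083×10^6 N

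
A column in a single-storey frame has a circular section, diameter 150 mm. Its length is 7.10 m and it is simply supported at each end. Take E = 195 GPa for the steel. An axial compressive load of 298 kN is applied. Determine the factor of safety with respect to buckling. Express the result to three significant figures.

n ≈ 3.18

I = πd⁴/64 = π×150⁴/64 = 2.485×10^7 mm⁴
I = 2.485×10^7 mm⁴ = 2.485×10^-5 m⁴
Effective length L_e = K·L = 1 × 7.10 = 7.100 m
P_cr = π²EI / L_e² = π² × 195×10⁹ × 2.485×10^-5 / 7.100² = 9.488×10^5 N
Factor of safety n = P_cr / P = 948.75 / 298 = 3.18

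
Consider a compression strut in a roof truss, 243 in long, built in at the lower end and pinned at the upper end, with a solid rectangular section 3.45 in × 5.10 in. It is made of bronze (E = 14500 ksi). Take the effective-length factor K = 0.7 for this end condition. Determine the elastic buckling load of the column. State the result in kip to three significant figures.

Buckling occurs about the weak axis: I_min = h·b³/12 with b = 3.45 in (the shorter side).
I_min = 5.10×3.45³/12 = 17.45 in⁴
Effective length L_e = K·L = 0.7 × 243 = 170.1 in
P_cr = π²EI / L_e² = π² × 14500×10³ × 17.45 / 170.1² = 8.632×10^4 lb

P_cr ≈ 86.3 kip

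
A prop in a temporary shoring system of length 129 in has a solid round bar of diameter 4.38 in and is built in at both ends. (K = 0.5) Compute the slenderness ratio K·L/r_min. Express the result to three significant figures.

I = πd⁴/64 = π×4.38⁴/64 = 18.07 in⁴
A = 15.07 in²;  r_min = √(I/A) = √(18.07/15.07) = 1.095 in
L_e = K·L = 0.5 × 129 = 64.50 in
λ = L_e / r_min = 64.500 / 1.095 = 58.9

λ ≈ 58.9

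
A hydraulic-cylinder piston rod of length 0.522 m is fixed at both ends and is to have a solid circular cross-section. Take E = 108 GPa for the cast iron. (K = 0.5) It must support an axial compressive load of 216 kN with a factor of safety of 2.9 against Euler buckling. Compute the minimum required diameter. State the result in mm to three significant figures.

d ≈ 30.1 mm

Required P_cr = n·P = 2.9 × 216 = 626.4 kN
L_e = K·L = 0.5 × 0.522 = 0.2610 m
Required I = P_cr·L_e²/(π²E) = 6.264×10^5 × 0.2610² / (π² × 1.08×10^11) = 4.003×10^-8 m⁴
I_req = 4.003×10^4 mm⁴
Solid circle: I = πd⁴/64  ⇒  d = (64I/π)^(1/4) = (64×4.003×10^4/π)^(1/4) = 30.1 mm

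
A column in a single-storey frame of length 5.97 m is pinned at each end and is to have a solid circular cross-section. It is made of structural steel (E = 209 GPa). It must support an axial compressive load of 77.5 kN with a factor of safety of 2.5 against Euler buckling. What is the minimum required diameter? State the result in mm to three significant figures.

d ≈ 90.9 mm

Required P_cr = n·P = 2.5 × 77.5 = 193.8 kN
L_e = K·L = 1 × 5.97 = 5.970 m
Required I = P_cr·L_e²/(π²E) = 1.938×10^5 × 5.970² / (π² × 2.09×10^11) = 3.348×10^-6 m⁴
I_req = 3.348×10^6 mm⁴
Solid circle: I = πd⁴/64  ⇒  d = (64I/π)^(1/4) = (64×3.348×10^6/π)^(1/4) = 90.9 mm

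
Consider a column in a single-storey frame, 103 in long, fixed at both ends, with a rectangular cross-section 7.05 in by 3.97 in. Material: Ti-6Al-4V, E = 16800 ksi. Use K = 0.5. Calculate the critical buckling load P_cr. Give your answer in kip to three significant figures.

P_cr ≈ 2300 kip

Buckling occurs about the weak axis: I_min = h·b³/12 with b = 3.97 in (the shorter side).
I_min = 7.05×3.97³/12 = 36.76 in⁴
Effective length L_e = K·L = 0.5 × 103 = 51.50 in
P_cr = π²EI / L_e² = π² × 16800×10³ × 36.76 / 51.50² = 2.298×10^6 lb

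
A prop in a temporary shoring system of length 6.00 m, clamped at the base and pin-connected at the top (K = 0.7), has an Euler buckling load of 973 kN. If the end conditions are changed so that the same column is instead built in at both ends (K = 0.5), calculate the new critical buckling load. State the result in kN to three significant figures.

P_cr ≈ 1910 kN

P_cr ∝ 1/K², so P_cr,new = P_cr,old × (K_old/K_new)² = 973 × (0.7/0.5)²
= 973 × 1.960 = 1910 kN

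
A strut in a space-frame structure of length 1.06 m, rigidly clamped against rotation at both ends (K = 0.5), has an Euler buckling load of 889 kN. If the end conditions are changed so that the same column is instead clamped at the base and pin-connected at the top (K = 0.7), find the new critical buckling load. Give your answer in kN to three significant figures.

P_cr ≈ 454 kN

P_cr ∝ 1/K², so P_cr,new = P_cr,old × (K_old/K_new)² = 889 × (0.5/0.7)²
= 889 × 0.5102 = 454 kN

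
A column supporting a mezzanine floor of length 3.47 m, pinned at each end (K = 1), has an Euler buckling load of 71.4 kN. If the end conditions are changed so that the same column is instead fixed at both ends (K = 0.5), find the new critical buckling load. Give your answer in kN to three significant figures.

P_cr ≈ 286 kN

P_cr ∝ 1/K², so P_cr,new = P_cr,old × (K_old/K_new)² = 71.4 × (1/0.5)²
= 71.4 × 4.000 = 286 kN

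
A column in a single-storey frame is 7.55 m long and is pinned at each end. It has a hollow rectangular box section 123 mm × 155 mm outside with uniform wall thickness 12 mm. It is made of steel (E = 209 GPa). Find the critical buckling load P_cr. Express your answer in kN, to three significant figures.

Inner dimensions: h_i = 155 − 2×12 = 131.0 mm, b_i = 123 − 2×12 = 99.00 mm
Weak-axis I_min = (h_o·b_o³ − h_i·b_i³)/12 with b_o = 123, b_i = 99.00 mm (shorter outer/inner sides).
I_min = (155×123³ − 131.0×99.00³)/12 = 1.344×10^7 mm⁴
I = 1.344×10^7 mm⁴ = 1.344×10^-5 m⁴
Effective length L_e = K·L = 1 × 7.55 = 7.550 m
P_cr = π²EI / L_e² = π² × 209×10⁹ × 1.344×10^-5 / 7.550² = 4.865×10^5 N

P_cr ≈ 486 kN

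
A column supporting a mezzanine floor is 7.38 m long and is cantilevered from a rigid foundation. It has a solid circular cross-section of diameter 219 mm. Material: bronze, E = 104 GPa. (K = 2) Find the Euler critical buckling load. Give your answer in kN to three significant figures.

I = πd⁴/64 = π×219⁴/64 = 1.129×10^8 mm⁴
I = 1.129×10^8 mm⁴ = 1.129×10^-4 m⁴
Effective length L_e = K·L = 2 × 7.38 = 14.76 m
P_cr = π²EI / L_e² = π² × 104×10⁹ × 1.129×10^-4 / 14.76² = 5.320×10^5 N

P_cr ≈ 532 kN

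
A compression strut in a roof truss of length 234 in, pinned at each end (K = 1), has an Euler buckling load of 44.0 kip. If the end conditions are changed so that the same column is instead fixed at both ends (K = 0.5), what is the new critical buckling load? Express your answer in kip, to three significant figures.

P_cr ∝ 1/K², so P_cr,new = P_cr,old × (K_old/K_new)² = 44.0 × (1/0.5)²
= 44.0 × 4.000 = 176 kip

P_cr ≈ 176 kip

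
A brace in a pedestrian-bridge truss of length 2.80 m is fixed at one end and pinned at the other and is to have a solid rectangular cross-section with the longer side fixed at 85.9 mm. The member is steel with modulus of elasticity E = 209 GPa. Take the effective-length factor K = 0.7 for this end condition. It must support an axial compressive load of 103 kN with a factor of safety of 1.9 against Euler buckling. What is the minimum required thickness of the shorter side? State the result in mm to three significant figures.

b ≈ 37.1 mm

Required P_cr = n·P = 1.9 × 103 = 195.7 kN
L_e = K·L = 0.7 × 2.80 = 1.960 m
Required I = P_cr·L_e²/(π²E) = 1.957×10^5 × 1.960² / (π² × 2.09×10^11) = 3.645×10^-7 m⁴
I_req = 3.645×10^5 mm⁴
Rectangle, weak axis: I_min = h·b³/12 with h = 85.9 mm fixed  ⇒  b = (12I/h)^(1/3) = 37.1 mm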